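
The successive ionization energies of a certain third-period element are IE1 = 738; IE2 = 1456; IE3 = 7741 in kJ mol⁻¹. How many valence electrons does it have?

2

Look for the largest jump between consecutive ionization energies: IE3/IE2 ≈ 5.3, far larger than any earlier ratio.
That jump marks the point where a core electron is being removed. So the atom has 2 valence electrons.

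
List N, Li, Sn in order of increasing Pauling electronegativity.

Li, Sn, N

Li is in period 2, group 1; N is in period 2, group 15; Sn is in period 5, group 14.
Electronegativity increases across a period and decreases down a group, tracking effective nuclear charge and atomic size.
Here both period and group differ, so the two effects have to be weighed against each other.
Sn > Li: period and group pull opposite ways; the across-period shift dominates (1.96 vs 0.98).
N > Sn: both effects reinforce here, so N is clearly the higher of the two.
For reference (Pauling): Li 0.98, N 3.04, Sn 1.96.
So from lowest to highest: Li < Sn < N.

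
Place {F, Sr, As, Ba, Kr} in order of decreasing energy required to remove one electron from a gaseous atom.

F is in period 2, group 17; As is in period 4, group 15; Kr is in period 4, group 18; Sr is in period 5, group 2; Ba is in period 6, group 2.
First ionization energy rises across a period (greater Z_eff holds electrons more tightly) and falls down a group (valence electrons are farther from the nucleus).
Here both period and group differ, so the two effects have to be weighed against each other.
Sr > Ba: Sr sits above Ba in group 2, so the down-group effect alone puts Sr higher.
As > Sr: both effects reinforce here, so As is clearly the higher of the two.
Kr > As: both are in period 4; the period trend gives Kr the larger value.
F > Kr: the two effects oppose for this pair; the down-group effect wins (1681 vs 1351 kJ/mol).
For reference (kJ/mol): F 1681, As 947, Kr 1351, Sr 550, Ba 503.
So from highest to lowest: F > Kr > As > Sr > Ba.

F > Kr > As > Sr > Ba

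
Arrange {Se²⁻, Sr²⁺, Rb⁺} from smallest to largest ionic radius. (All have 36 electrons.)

Sr²⁺, Rb⁺, Se²⁻

All of these have 36 electrons, so size is governed by nuclear charge alone: the more protons, the stronger the pull on the same electron cloud, and the smaller the ion.
Nuclear charges: Sr²⁺ (Z=38), Rb⁺ (Z=37), Se²⁻ (Z=34).
Smallest to largest: Sr²⁺ < Rb⁺ < Se²⁻.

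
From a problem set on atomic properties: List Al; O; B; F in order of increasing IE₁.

Removing the outermost electron gets harder across a period and easier down a group.
These span different periods and groups, so the two trends combine.
B > Al: B sits above Al in group 13, so the down-group effect alone puts B higher.
O > B: both are in period 2; the period trend gives O the larger value.
F > O: F lies to the right of O in period 2, so the across-period effect alone puts F higher.
Tabulated first ionization energy (kJ/mol): B 801, O 1314, F 1681, Al 578.
So from lowest to highest: Al < B < O < F.

Al < B < O < F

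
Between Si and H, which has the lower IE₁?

Si

Across a period the outer electron is held more tightly (higher IE₁); down a group it sits in a higher shell, more shielded, and comes off more easily.
Neither a single period nor a single group — weigh both effects.
H > Si: the two effects oppose for this pair; the down-group effect wins (1312 vs 786 kJ/mol).
For reference (kJ/mol): H 1312, Si 786.
So Si has the lower IE₁ (Si < H).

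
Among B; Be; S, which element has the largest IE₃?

Be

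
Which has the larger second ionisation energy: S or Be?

S

The second ionization energy removes an electron from the +1 ion. For each element: S⁺ still has 5 valence electrons; Be⁺ still has 1 valence electron.
All are still removing valence electrons, so compare the +1 ions as you would atoms: IE_2 generally rises across a period (higher Z_eff) and falls down a group (larger shell), subject to the usual subshell exceptions.
Valence configurations: S⁺ [Ne]3s²3p³, Be⁺ [He]2s¹.
The numbers (kJ/mol): S 2252, Be 1757.
Putting it together, IE_2: Be < S.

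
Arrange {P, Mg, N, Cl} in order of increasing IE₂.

Mg < P < Cl < N

After 1 electron has been removed, what remains? P⁺ still has 4 valence electrons; Mg⁺ still has 1 valence electron; N⁺ still has 4 valence electrons; Cl⁺ still has 6 valence electrons.
All are still removing valence electrons, so compare the +1 ions as you would atoms: IE_2 generally rises across a period (higher Z_eff) and falls down a group (larger shell), subject to the usual subshell exceptions.
Valence configurations: P⁺ [Ne]3s²3p², Mg⁺ [Ne]3s¹, N⁺ [He]2s²2p², Cl⁺ [Ne]3s²3p⁴.
The numbers (kJ/mol): P 1907, Mg 1451, N 2856, Cl 2298.
So the second ionization energies run Mg < P < Cl < N.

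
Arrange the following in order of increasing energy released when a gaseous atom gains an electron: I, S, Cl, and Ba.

S is in period 3, group 16; Cl is in period 3, group 17; I is in period 5, group 17; Ba is in period 6, group 2.
Electron affinity generally becomes more exothermic across a period toward the halogens and less exothermic down a group.
These span different periods and groups, so the two trends combine.
S > Ba: relative to Ba, both the across-period and down-group shifts push S's electron affinity up.
I > S: period and group pull opposite ways; the across-period shift dominates (295 vs 200 kJ/mol).
Cl > I: they share group 17; the group trend gives Cl the larger value.
Tabulated electron affinity (kJ/mol): S 200, Cl 349, I 295, Ba 14.
So from lowest to highest: Ba < S < I < Cl.

Ba, S, I, Cl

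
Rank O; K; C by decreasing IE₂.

IE_2 is the cost of taking one more electron from the +1 cation: O⁺ still has 5 valence electrons; K⁺ is the bare [Ar] core; C⁺ still has 3 valence electrons.
Usually core removal costs more than valence removal, but here the competition is close: a tightly held n=2 valence electron can cost more to remove than an n=3 core electron, so the actual values have to decide it.
Valence configurations: O⁺ [He]2s²2p³, C⁺ [He]2s²2p¹.
Approximate IE_2 values (kJ/mol): O 3388, K 3052, C 2353.
So the second ionization energies run C < K < O.

O > K > C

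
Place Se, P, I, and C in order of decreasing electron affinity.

I > Se > C > P

C is in period 2, group 14; P is in period 3, group 15; Se is in period 4, group 16; I is in period 5, group 17.
Adding an electron releases more energy for atoms nearer the top right (short of the noble gases).
A diagonal step moves right (one effect) and down (the opposite effect) at once.
C > P: the two effects oppose for this pair; the down-group effect wins (122 vs 72 kJ/mol).
Se > C: period and group pull opposite ways; the across-period shift dominates (195 vs 122 kJ/mol).
I > Se: period and group pull opposite ways; the across-period shift dominates (295 vs 195 kJ/mol).
Tabulated electron affinity (kJ/mol): C 122, P 72, Se 195, I 295.
So from highest to lowest: I > Se > C > P.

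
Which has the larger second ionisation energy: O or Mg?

O

After 1 electron has been removed, what remains? O⁺ still has 5 valence electrons; Mg⁺ still has 1 valence electron.
All are still removing valence electrons, so compare the +1 ions as you would atoms: IE_2 generally rises across a period (higher Z_eff) and falls down a group (larger shell), subject to the usual subshell exceptions.
Valence configurations: O⁺ [He]2s²2p³, Mg⁺ [Ne]3s¹.
Approximate IE_2 values (kJ/mol): O 3388, Mg 1451.
Overall IE_2 order: Mg < O.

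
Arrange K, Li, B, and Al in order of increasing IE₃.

Al < B < K < Li

The third ionization energy removes an electron from the +2 ion. For each element: K²⁺ is already 1 electron into the core; Li²⁺ is already 1 electron into the core; B²⁺ still has 1 valence electron; Al²⁺ still has 1 valence electron.
Breaking into a closed-shell core is much more expensive than removing a leftover valence electron — K and Li have the largest IE_3 here.
Valence configurations: B²⁺ [He]2s¹, Al²⁺ [Ne]3s¹.
The numbers (kJ/mol): K 4420, Li 11815, B 3660, Al 2745.
Putting it together, IE_3: Al < B < K < Li.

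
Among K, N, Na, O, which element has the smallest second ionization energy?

N

Consider each +1 ion: K⁺ is the bare [Ar] core; N⁺ still has 4 valence electrons; Na⁺ is the bare [Ne] core; O⁺ still has 5 valence electrons.
Usually core removal costs more than valence removal, but here the competition is close: a tightly held n=2 valence electron can cost more to remove than an n=3 core electron, so the actual values have to decide it.
Valence configurations: N⁺ [He]2s²2p², O⁺ [He]2s²2p³.
The numbers (kJ/mol): K 3052, N 2856, Na 4562, O 3388.
Overall IE_2 order: N < K < O < Na.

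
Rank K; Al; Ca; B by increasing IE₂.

IE_2 is the cost of taking one more electron from the +1 cation: K⁺ is the bare [Ar] core; Al⁺ still has 2 valence electrons; Ca⁺ still has 1 valence electron; B⁺ still has 2 valence electrons.
Core electrons are held far more tightly than valence electrons, so K tops the IE_2 order.
Valence configurations: Al⁺ [Ne]3s², Ca⁺ [Ar]4s¹, B⁺ [He]2s².
Tabulated IE_2 (kJ/mol): K 3052, Al 1817, Ca 1145, B 2427.
Overall IE_2 order: Ca < Al < B < K.

Ca < Al < B < K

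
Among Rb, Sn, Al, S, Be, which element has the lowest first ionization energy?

Across a period the outer electron is held more tightly (higher IE₁); down a group it sits in a higher shell, more shielded, and comes off more easily.
These span different periods and groups, so the two trends combine.
Al > Rb: relative to Rb, both the across-period and down-group shifts push Al's first ionization energy up.
Sn > Al: the two effects oppose for this pair; the across-period effect wins (709 vs 578 kJ/mol).
Be > Sn: the two effects oppose for this pair; the down-group effect wins (900 vs 709 kJ/mol).
S > Be: period and group pull opposite ways; the across-period shift dominates (1000 vs 900 kJ/mol).
Tabulated first ionization energy (kJ/mol): Be 900, Al 578, S 1000, Rb 403, Sn 709.
The lowest first ionization energy among these belongs to Rb.

Rb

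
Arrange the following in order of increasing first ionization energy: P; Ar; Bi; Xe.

Bi, P, Xe, Ar

P is in period 3, group 15; Ar is in period 3, group 18; Xe is in period 5, group 18; Bi is in period 6, group 15.
Across a period the outer electron is held more tightly (higher IE₁); down a group it sits in a higher shell, more shielded, and comes off more easily.
These span different periods and groups, so the two trends combine.
P > Bi: they share group 15; the group trend gives P the larger value.
Xe > P: the two effects oppose for this pair; the across-period effect wins (1170 vs 1012 kJ/mol).
Ar > Xe: Ar sits above Xe in group 18, so the down-group effect alone puts Ar higher.
Tabulated first ionization energy (kJ/mol): P 1012, Ar 1521, Xe 1170, Bi 703.
So from lowest to highest: Bi < P < Xe < Ar.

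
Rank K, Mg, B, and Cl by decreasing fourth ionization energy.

B > Mg > K > Cl

After 3 electrons have been removed, what remains? K³⁺ is already 2 electrons into the core; Mg³⁺ is already 1 electron into the core; B³⁺ is the bare [He] core; Cl³⁺ still has 4 valence electrons.
Pulling an electron out of a noble-gas core costs far more than removing a remaining valence electron, so K, Mg and B sit at the high end of IE_4.
Approximate IE_4 values (kJ/mol): K 5877, Mg 10543, B 25026, Cl 5159.
So the fourth ionization energies run Cl < K < Mg < B.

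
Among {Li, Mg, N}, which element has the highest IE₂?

Li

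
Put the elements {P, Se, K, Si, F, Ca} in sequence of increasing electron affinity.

Ca, K, P, Si, Se, F

EA tends to increase across a period and decrease down a group, though the pattern is less regular than for IE or radius.
Here both period and group differ, so the two effects have to be weighed against each other.
K > Ca: this pair runs against the simple trend — see the exception note.
P > K: relative to K, both the across-period and down-group shifts push P's electron affinity up.
Si > P: this pair runs against the simple trend — see the exception note.
Se > Si: the two effects oppose for this pair; the across-period effect wins (195 vs 134 kJ/mol).
F > Se: relative to Se, both the across-period and down-group shifts push F's electron affinity up.
Note the exception: K has a higher electron affinity than Ca, contrary to the simple trend — adding an electron to Ca (ns²) has to open a new, higher-energy np subshell, which is unfavourable.
Note the exception: Si has a higher electron affinity than P, contrary to the simple trend — adding an electron to P's half-filled 3p³ is unfavourable, so Si (3p²) has the more exothermic EA.
Approximate values (kJ/mol): F 328, Si 134, P 72, K 48, Ca 2, Se 195.
So from lowest to highest: Ca < K < P < Si < Se < F.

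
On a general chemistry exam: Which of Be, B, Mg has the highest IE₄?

B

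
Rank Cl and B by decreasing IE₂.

B > Cl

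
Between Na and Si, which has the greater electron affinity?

Si

Adding an electron releases more energy for atoms nearer the top right (short of the noble gases).
All lie in period 3, so electron affinity increases left to right.
So Si has the greater electron affinity (Si > Na).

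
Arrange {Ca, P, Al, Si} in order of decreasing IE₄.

Al > Ca > P > Si

Consider each +3 ion: Ca³⁺ is already 1 electron into the core; P³⁺ still has 2 valence electrons; Al³⁺ is the bare [Ne] core; Si³⁺ still has 1 valence electron.
Pulling an electron out of a noble-gas core costs far more than removing a remaining valence electron, so Ca and Al sit at the high end of IE_4.
Valence configurations: P³⁺ [Ne]3s², Si³⁺ [Ne]3s¹.
Approximate IE_4 values (kJ/mol): Ca 6491, P 4964, Al 11577, Si 4356.
So the fourth ionization energies run Si < P < Ca < Al.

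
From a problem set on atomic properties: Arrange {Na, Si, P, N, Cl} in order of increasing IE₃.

The third ionization energy removes an electron from the +2 ion. For each element: Na²⁺ is already 1 electron into the core; Si²⁺ still has 2 valence electrons; P²⁺ still has 3 valence electrons; N²⁺ still has 3 valence electrons; Cl²⁺ still has 5 valence electrons.
Core electrons are held far more tightly than valence electrons, so Na tops the IE_3 order.
Valence configurations: Si²⁺ [Ne]3s², P²⁺ [Ne]3s²3p¹, N²⁺ [He]2s²2p¹, Cl²⁺ [Ne]3s²3p³.
P²⁺ loses a lone 3p electron whereas Si²⁺ must break into a filled 3s² pair, so IE_3(Si) > IE_3(P) even though P has the higher nuclear charge.
Tabulated IE_3 (kJ/mol): Na 6910, Si 3232, P 2914, N 4578, Cl 3822.
Overall IE_3 order: P < Si < Cl < N < Na.

P < Si < Cl < N < Na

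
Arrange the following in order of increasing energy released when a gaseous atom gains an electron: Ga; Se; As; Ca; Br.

Ca is in period 4, group 2; Ga is in period 4, group 13; As is in period 4, group 15; Se is in period 4, group 16; Br is in period 4, group 17.
Adding an electron releases more energy for atoms nearer the top right (short of the noble gases).
All lie in period 4, so electron affinity increases left to right.
So from lowest to highest: Ca < Ga < As < Se < Br.

Ca < Ga < As < Se < Br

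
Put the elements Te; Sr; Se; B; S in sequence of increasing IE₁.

Sr < B < Te < Se < S

Removing the outermost electron gets harder across a period and easier down a group.
Here both period and group differ, so the two effects have to be weighed against each other.
B > Sr: relative to Sr, both the across-period and down-group shifts push B's first ionization energy up.
Te > B: the two effects oppose for this pair; the across-period effect wins (869 vs 801 kJ/mol).
Se > Te: they share group 16; the group trend gives Se the larger value.
S > Se: they share group 16; the group trend gives S the larger value.
For reference (kJ/mol): B 801, S 1000, Se 941, Sr 550, Te 869.
So from lowest to highest: Sr < B < Te < Se < S.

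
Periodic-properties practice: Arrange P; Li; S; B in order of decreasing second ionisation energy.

Consider each +1 ion: P⁺ still has 4 valence electrons; Li⁺ is the bare [He] core; S⁺ still has 5 valence electrons; B⁺ still has 2 valence electrons.
Core electrons are held far more tightly than valence electrons, so Li tops the IE_2 order.
Valence configurations: P⁺ [Ne]3s²3p², S⁺ [Ne]3s²3p³, B⁺ [He]2s².
Approximate IE_2 values (kJ/mol): P 1907, Li 7298, S 2252, B 2427.
Putting it together, IE_2: P < S < B < Li.

Li > B > S > P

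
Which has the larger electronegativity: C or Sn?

C

C is in period 2, group 14; Sn is in period 5, group 14.
Atoms toward the upper right of the periodic table pull bonding electrons most strongly.
All are in group 14, so electronegativity increases up the group.
So C has the larger electronegativity (C > Sn).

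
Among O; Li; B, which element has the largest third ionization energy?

Li

After 2 electrons have been removed, what remains? O²⁺ still has 4 valence electrons; Li²⁺ is already 1 electron into the core; B²⁺ still has 1 valence electron.
Breaking into a closed-shell core is much more expensive than removing a leftover valence electron — Li has the largest IE_3 here.
Valence configurations: O²⁺ [He]2s²2p², B²⁺ [He]2s¹.
Tabulated IE_3 (kJ/mol): O 5300, Li 11815, B 3660.
Putting it together, IE_3: B < O < Li.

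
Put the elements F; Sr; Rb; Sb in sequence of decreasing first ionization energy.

F > Sb > Sr > Rb

F is in period 2, group 17; Rb is in period 5, group 1; Sr is in period 5, group 2; Sb is in period 5, group 15.
Across a period the outer electron is held more tightly (higher IE₁); down a group it sits in a higher shell, more shielded, and comes off more easily.
Neither a single period nor a single group — weigh both effects.
Sr > Rb: both are in period 5; the period trend gives Sr the larger value.
Sb > Sr: Sb lies to the right of Sr in period 5, so the across-period effect alone puts Sb higher.
F > Sb: relative to Sb, both the across-period and down-group shifts push F's first ionization energy up.
For reference (kJ/mol): F 1681, Rb 403, Sr 550, Sb 831.
So from highest to lowest: F > Sb > Sr > Rb.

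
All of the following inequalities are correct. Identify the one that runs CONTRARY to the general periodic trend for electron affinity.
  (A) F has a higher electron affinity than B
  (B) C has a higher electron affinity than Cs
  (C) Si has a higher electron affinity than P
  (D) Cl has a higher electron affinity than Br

(C)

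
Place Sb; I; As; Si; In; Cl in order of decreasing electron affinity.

Si is in period 3, group 14; Cl is in period 3, group 17; As is in period 4, group 15; In is in period 5, group 13; Sb is in period 5, group 15; I is in period 5, group 17.
Atoms with high Z_eff and room in the valence shell (especially the halogens) have the most exothermic electron affinities.
Neither a single period nor a single group — weigh both effects.
As > In: both effects reinforce here, so As is clearly the higher of the two.
Sb > As: this pair runs against the simple trend — see the exception note.
Si > Sb: the two effects oppose for this pair; the down-group effect wins (134 vs 103 kJ/mol).
I > Si: period and group pull opposite ways; the across-period shift dominates (295 vs 134 kJ/mol).
Cl > I: Cl sits above I in group 17, so the down-group effect alone puts Cl higher.
Note the exception: Sb has a higher electron affinity than As, contrary to the simple trend — both are half-filled np³, but the pairing/repulsion penalty for the added electron shrinks as the p orbitals become larger and more diffuse down the group, and for Sb that outweighs the weaker nuclear attraction.
Approximate values (kJ/mol): Si 134, Cl 349, As 78, In 29, Sb 103, I 295.
So from highest to lowest: Cl > I > Si > Sb > As > In.

Cl, I, Si, Sb, As, In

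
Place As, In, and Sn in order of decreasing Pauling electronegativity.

Electronegativity increases across a period and decreases down a group, tracking effective nuclear charge and atomic size.
These span different periods and groups, so the two trends combine.
Sn > In: both are in period 5; the period trend gives Sn the larger value.
As > Sn: relative to Sn, both the across-period and down-group shifts push As's electronegativity up.
Tabulated electronegativity (Pauling): As 2.18, In 1.78, Sn 1.96.
So from highest to lowest: As > Sn > In.

As > Sn > In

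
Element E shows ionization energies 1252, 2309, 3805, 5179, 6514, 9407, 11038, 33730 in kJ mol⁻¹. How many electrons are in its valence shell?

7

Look for the largest jump between consecutive ionization energies: IE8/IE7 ≈ 3.1, far larger than any earlier ratio.
That jump marks the point where a core electron is being removed. So the atom has 7 valence electrons.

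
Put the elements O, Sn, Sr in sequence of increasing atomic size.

O is in period 2, group 16; Sr is in period 5, group 2; Sn is in period 5, group 14.
Moving right in a period, electrons are added to the same shell under a stronger nuclear pull, so atoms get smaller; moving down, a new shell is opened and atoms get larger.
Here both period and group differ, so the two effects have to be weighed against each other.
Sn > O: relative to O, both the across-period and down-group shifts push Sn's atomic radius up.
Sr > Sn: both are in period 5; the period trend gives Sr the larger value.
Approximate values (pm): O 63, Sr 185, Sn 140.
So from smallest to largest: O < Sn < Sr.

O < Sn < Sr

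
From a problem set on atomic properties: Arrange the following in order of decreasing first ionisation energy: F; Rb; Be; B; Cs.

F > Be > B > Rb > Cs

Be is in period 2, group 2; B is in period 2, group 13; F is in period 2, group 17; Rb is in period 5, group 1; Cs is in period 6, group 1.
IE₁ increases left→right with effective nuclear charge and decreases top→bottom as the valence shell moves farther out.
Here both period and group differ, so the two effects have to be weighed against each other.
Rb > Cs: they share group 1; the group trend gives Rb the larger value.
B > Rb: relative to Rb, both the across-period and down-group shifts push B's first ionization energy up.
Be > B: this pair runs against the simple trend — see the exception note.
F > Be: both are in period 2; the period trend gives F the larger value.
Note the exception: Be has a higher first ionization energy than B, contrary to the simple trend — removing B's lone 2p electron is easier than breaking Be's filled 2s².
For reference (kJ/mol): Be 900, B 801, F 1681, Rb 403, Cs 376.
So from highest to lowest: F > Be > B > Rb > Cs.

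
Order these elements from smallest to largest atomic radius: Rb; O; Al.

O < Al < Rb

Radius decreases left→right (rising Z_eff, same n) and increases top→bottom (higher n).
Here both period and group differ, so the two effects have to be weighed against each other.
Al > O: both effects reinforce here, so Al is clearly the larger of the two.
Rb > Al: relative to Al, both the across-period and down-group shifts push Rb's atomic radius up.
Tabulated atomic radius (pm): O 63, Al 126, Rb 210.
So from smallest to largest: O < Al < Rb.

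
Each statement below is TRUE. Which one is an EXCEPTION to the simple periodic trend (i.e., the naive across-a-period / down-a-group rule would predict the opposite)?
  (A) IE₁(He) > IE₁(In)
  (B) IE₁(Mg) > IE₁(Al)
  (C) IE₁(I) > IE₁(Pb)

The general trend: first ionization energy increases across a period and decreases down a group.
(A) He (period 1, group 18) vs In (period 5, group 13): the stated order agrees with the simple trend.
(B) Mg (period 3, group 2) vs Al (period 3, group 13): the stated order contradicts the simple trend.
(C) I (period 5, group 17) vs Pb (period 6, group 14): the stated order agrees with the simple trend.
The exception is (B): Al's single 3p electron is easier to remove than one from Mg's filled 3s².

(B)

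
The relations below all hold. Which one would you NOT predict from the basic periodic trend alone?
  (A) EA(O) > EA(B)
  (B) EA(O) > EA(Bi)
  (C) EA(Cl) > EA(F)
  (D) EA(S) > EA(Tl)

(C)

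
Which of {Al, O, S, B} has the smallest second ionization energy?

Al

After 1 electron has been removed, what remains? Al⁺ still has 2 valence electrons; O⁺ still has 5 valence electrons; S⁺ still has 5 valence electrons; B⁺ still has 2 valence electrons.
All are still removing valence electrons, so compare the +1 ions as you would atoms: IE_2 generally rises across a period (higher Z_eff) and falls down a group (larger shell), subject to the usual subshell exceptions.
Valence configurations: Al⁺ [Ne]3s², O⁺ [He]2s²2p³, S⁺ [Ne]3s²3p³, B⁺ [He]2s².
Approximate IE_2 values (kJ/mol): Al 1817, O 3388, S 2252, B 2427.
Overall IE_2 order: Al < S < B < O.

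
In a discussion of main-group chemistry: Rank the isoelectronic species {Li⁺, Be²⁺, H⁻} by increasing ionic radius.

All of these have 2 electrons, so size is governed by nuclear charge alone: the more protons, the stronger the pull on the same electron cloud, and the smaller the ion.
Nuclear charges: Be²⁺ (Z=4), Li⁺ (Z=3), H⁻ (Z=1).
Smallest to largest: Be²⁺ < Li⁺ < H⁻.

Be²⁺, Li⁺, H⁻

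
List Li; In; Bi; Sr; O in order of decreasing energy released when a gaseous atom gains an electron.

O > Bi > Li > In > Sr

Li is in period 2, group 1; O is in period 2, group 16; Sr is in period 5, group 2; In is in period 5, group 13; Bi is in period 6, group 15.
Adding an electron releases more energy for atoms nearer the top right (short of the noble gases).
Neither a single period nor a single group — weigh both effects.
In > Sr: In lies to the right of Sr in period 5, so the across-period effect alone puts In higher.
Li > In: the two effects oppose for this pair; the down-group effect wins (60 vs 29 kJ/mol).
Bi > Li: the two effects oppose for this pair; the across-period effect wins (91 vs 60 kJ/mol).
O > Bi: relative to Bi, both the across-period and down-group shifts push O's electron affinity up.
Tabulated electron affinity (kJ/mol): Li 60, O 141, Sr 5, In 29, Bi 91.
So from highest to lowest: O > Bi > Li > In > Sr.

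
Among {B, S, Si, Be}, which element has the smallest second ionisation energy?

Consider each +1 ion: B⁺ still has 2 valence electrons; S⁺ still has 5 valence electrons; Si⁺ still has 3 valence electrons; Be⁺ still has 1 valence electron.
All are still removing valence electrons, so compare the +1 ions as you would atoms: IE_2 generally rises across a period (higher Z_eff) and falls down a group (larger shell), subject to the usual subshell exceptions.
Valence configurations: B⁺ [He]2s², S⁺ [Ne]3s²3p³, Si⁺ [Ne]3s²3p¹, Be⁺ [He]2s¹.
Approximate IE_2 values (kJ/mol): B 2427, S 2252, Si 1577, Be 1757.
So the second ionization energies run Si < Be < S < B.

Si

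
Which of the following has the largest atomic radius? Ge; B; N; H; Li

Li

H is in period 1, group 1; Li is in period 2, group 1; B is in period 2, group 13; N is in period 2, group 15; Ge is in period 4, group 14.
Moving right in a period, electrons are added to the same shell under a stronger nuclear pull, so atoms get smaller; moving down, a new shell is opened and atoms get larger.
Neither a single period nor a single group — weigh both effects.
N > H: period and group pull opposite ways; the down-group shift dominates (71 vs 32 pm).
B > N: both are in period 2; the period trend gives B the larger value.
Ge > B: the two effects oppose for this pair; the down-group effect wins (121 vs 85 pm).
Li > Ge: period and group pull opposite ways; the across-period shift dominates (133 vs 121 pm).
Approximate values (pm): H 32, Li 133, B 85, N 71, Ge 121.
The largest atomic radius among these belongs to Li.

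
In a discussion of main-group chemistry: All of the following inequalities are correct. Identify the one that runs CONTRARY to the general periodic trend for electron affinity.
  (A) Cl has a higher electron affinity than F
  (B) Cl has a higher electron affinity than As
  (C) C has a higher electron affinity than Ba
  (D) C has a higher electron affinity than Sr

The general trend: electron affinity increases across a period and decreases down a group.
(A) Cl (period 3, group 17) vs F (period 2, group 17): the stated order contradicts the simple trend.
(B) Cl (period 3, group 17) vs As (period 4, group 15): the stated order agrees with the simple trend.
(C) C (period 2, group 14) vs Ba (period 6, group 2): the stated order agrees with the simple trend.
(D) C (period 2, group 14) vs Sr (period 5, group 2): the stated order agrees with the simple trend.
The exception is (A): F's small 2p subshell makes the incoming electron feel strong e⁻–e⁻ repulsion, so Cl actually releases more energy on gaining an electron.

(A)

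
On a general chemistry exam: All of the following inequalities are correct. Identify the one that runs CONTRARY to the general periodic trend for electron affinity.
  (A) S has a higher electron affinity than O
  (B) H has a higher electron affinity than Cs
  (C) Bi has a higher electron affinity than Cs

The general trend: electron affinity increases across a period and decreases down a group.
(A) S (period 3, group 16) vs O (period 2, group 16): the stated order contradicts the simple trend.
(B) H (period 1, group 1) vs Cs (period 6, group 1): the stated order agrees with the simple trend.
(C) Bi (period 6, group 15) vs Cs (period 6, group 1): the stated order agrees with the simple trend.
The exception is (A): the compact 2p subshell of O repels the added electron more than S's larger 3p does.

(A)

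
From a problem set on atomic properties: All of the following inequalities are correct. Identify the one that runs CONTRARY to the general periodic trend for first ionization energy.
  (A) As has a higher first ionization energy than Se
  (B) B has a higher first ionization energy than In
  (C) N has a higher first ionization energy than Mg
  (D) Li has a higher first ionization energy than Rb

(A)

The general trend: first ionization energy increases across a period and decreases down a group.
(A) As (period 4, group 15) vs Se (period 4, group 16): the stated order contradicts the simple trend.
(B) B (period 2, group 13) vs In (period 5, group 13): the stated order agrees with the simple trend.
(C) N (period 2, group 15) vs Mg (period 3, group 2): the stated order agrees with the simple trend.
(D) Li (period 2, group 1) vs Rb (period 5, group 1): the stated order agrees with the simple trend.
The exception is (A): Se (4p⁴) ionizes more easily than half-filled As (4p³).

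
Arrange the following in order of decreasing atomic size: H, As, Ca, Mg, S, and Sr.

Moving right in a period, electrons are added to the same shell under a stronger nuclear pull, so atoms get smaller; moving down, a new shell is opened and atoms get larger.
These span different periods and groups, so the two trends combine.
S > H: period and group pull opposite ways; the down-group shift dominates (103 vs 32 pm).
As > S: both effects reinforce here, so As is clearly the larger of the two.
Mg > As: the two effects oppose for this pair; the across-period effect wins (139 vs 121 pm).
Ca > Mg: Ca sits below Mg in group 2, so the down-group effect alone puts Ca larger.
Sr > Ca: they share group 2; the group trend gives Sr the larger value.
For reference (pm): H 32, Mg 139, S 103, Ca 171, As 121, Sr 185.
So from largest to smallest: Sr > Ca > Mg > As > S > H.

Sr > Ca > Mg > As > S > H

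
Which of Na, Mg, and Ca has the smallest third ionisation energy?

Consider each +2 ion: Na²⁺ is already 1 electron into the core; Mg²⁺ is the bare [Ne] core; Ca²⁺ is the bare [Ar] core.
All of these are removing an electron from a noble-gas core or deeper; the smaller core (lower principal quantum number) is held far more tightly, and within a period the higher nuclear charge binds the same core more tightly.
Approximate IE_3 values (kJ/mol): Na 6910, Mg 7733, Ca 4912.
Hence IE_3: Ca < Na < Mg.

Ca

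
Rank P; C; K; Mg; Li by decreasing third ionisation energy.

Consider each +2 ion: P²⁺ still has 3 valence electrons; C²⁺ still has 2 valence electrons; K²⁺ is already 1 electron into the core; Mg²⁺ is the bare [Ne] core; Li²⁺ is already 1 electron into the core.
Usually core removal costs more than valence removal, but here the competition is close: a tightly held n=2 valence electron can cost more to remove than an n=3 core electron, so the actual values have to decide it.
Valence configurations: P²⁺ [Ne]3s²3p¹, C²⁺ [He]2s².
Approximate IE_3 values (kJ/mol): P 2914, C 4620, K 4420, Mg 7733, Li 11815.
Overall IE_3 order: P < K < C < Mg < Li.

Li > Mg > C > K > P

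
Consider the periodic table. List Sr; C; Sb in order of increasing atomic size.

Moving right in a period, electrons are added to the same shell under a stronger nuclear pull, so atoms get smaller; moving down, a new shell is opened and atoms get larger.
These span different periods and groups, so the two trends combine.
Sb > C: the two effects oppose for this pair; the down-group effect wins (140 vs 75 pm).
Sr > Sb: Sr lies to the left of Sb in period 5, so the across-period effect alone puts Sr larger.
For reference (pm): C 75, Sr 185, Sb 140.
So from smallest to largest: C < Sb < Sr.

C < Sb < Sr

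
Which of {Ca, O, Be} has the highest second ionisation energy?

O

The second ionization energy removes an electron from the +1 ion. For each element: Ca⁺ still has 1 valence electron; O⁺ still has 5 valence electrons; Be⁺ still has 1 valence electron.
All are still removing valence electrons, so compare the +1 ions as you would atoms: IE_2 generally rises across a period (higher Z_eff) and falls down a group (larger shell), subject to the usual subshell exceptions.
Valence configurations: Ca⁺ [Ar]4s¹, O⁺ [He]2s²2p³, Be⁺ [He]2s¹.
Approximate IE_2 values (kJ/mol): Ca 1145, O 3388, Be 1757.
Overall IE_2 order: Ca < Be < O.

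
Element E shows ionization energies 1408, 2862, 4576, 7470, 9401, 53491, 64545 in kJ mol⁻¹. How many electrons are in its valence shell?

5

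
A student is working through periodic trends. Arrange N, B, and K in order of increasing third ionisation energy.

B < K < N

The third ionization energy removes an electron from the +2 ion. For each element: N²⁺ still has 3 valence electrons; B²⁺ still has 1 valence electron; K²⁺ is already 1 electron into the core.
Usually core removal costs more than valence removal, but here the competition is close: a tightly held n=2 valence electron can cost more to remove than an n=3 core electron, so the actual values have to decide it.
Valence configurations: N²⁺ [He]2s²2p¹, B²⁺ [He]2s¹.
Tabulated IE_3 (kJ/mol): N 4578, B 3660, K 4420.
So the third ionization energies run B < K < N.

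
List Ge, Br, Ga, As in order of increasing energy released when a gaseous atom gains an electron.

Ga < As < Ge < Br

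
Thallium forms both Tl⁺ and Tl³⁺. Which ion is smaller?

Tl³⁺

Both ions have Z = 81 protons, but Tl³⁺ has lost more electrons, so its remaining electrons feel a larger effective nuclear charge per electron and are pulled in more tightly.
Higher positive charge → smaller ion, so Tl⁺ > Tl³⁺.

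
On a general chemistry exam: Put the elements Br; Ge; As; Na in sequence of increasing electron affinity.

Atoms with high Z_eff and room in the valence shell (especially the halogens) have the most exothermic electron affinities.
Here both period and group differ, so the two effects have to be weighed against each other.
As > Na: period and group pull opposite ways; the across-period shift dominates (78 vs 53 kJ/mol).
Ge > As: this pair runs against the simple trend — see the exception note.
Br > Ge: Br lies to the right of Ge in period 4, so the across-period effect alone puts Br higher.
Note the exception: Ge has a higher electron affinity than As, contrary to the simple trend — adding an electron to As's half-filled 4p³ is unfavourable, so Ge (4p²) has the more exothermic EA.
Approximate values (kJ/mol): Na 53, Ge 119, As 78, Br 325.
So from lowest to highest: Na < As < Ge < Br.

Na < As < Ge < Br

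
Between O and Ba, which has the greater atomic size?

O is in period 2, group 16; Ba is in period 6, group 2.
Atomic radius shrinks across a period as nuclear charge pulls the same shell inward, and grows down a group as new shells are added.
Neither a single period nor a single group — weigh both effects.
Ba > O: both effects reinforce here, so Ba is clearly the larger of the two.
For reference (pm): O 63, Ba 196.
So Ba has the greater atomic size (Ba > O).

Ba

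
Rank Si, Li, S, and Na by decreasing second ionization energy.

IE_2 is the cost of taking one more electron from the +1 cation: Si⁺ still has 3 valence electrons; Li⁺ is the bare [He] core; S⁺ still has 5 valence electrons; Na⁺ is the bare [Ne] core.
Breaking into a closed-shell core is much more expensive than removing a leftover valence electron — Na and Li have the largest IE_2 here.
Valence configurations: Si⁺ [Ne]3s²3p¹, S⁺ [Ne]3s²3p³.
Tabulated IE_2 (kJ/mol): Si 1577, Li 7298, S 2252, Na 4562.
So the second ionization energies run Si < S < Na < Li.

Li > Na > S > Si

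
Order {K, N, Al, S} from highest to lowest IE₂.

Consider each +1 ion: K⁺ is the bare [Ar] core; N⁺ still has 4 valence electrons; Al⁺ still has 2 valence electrons; S⁺ still has 5 valence electrons.
Breaking into a closed-shell core is much more expensive than removing a leftover valence electron — K has the largest IE_2 here.
Valence configurations: N⁺ [He]2s²2p², Al⁺ [Ne]3s², S⁺ [Ne]3s²3p³.
Approximate IE_2 values (kJ/mol): K 3052, N 2856, Al 1817, S 2252.
Hence IE_2: Al < S < N < K.

K, N, S, Al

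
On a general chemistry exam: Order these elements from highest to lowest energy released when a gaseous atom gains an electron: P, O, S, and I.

I, S, O, P

Electron affinity generally becomes more exothermic across a period toward the halogens and less exothermic down a group.
These span different periods and groups, so the two trends combine.
O > P: both effects reinforce here, so O is clearly the higher of the two.
S > O: this pair runs against the simple trend — see the exception note.
I > S: period and group pull opposite ways; the across-period shift dominates (295 vs 200 kJ/mol).
Note the exception: S has a higher electron affinity than O, contrary to the simple trend — the compact 2p subshell of O repels the added electron more than S's larger 3p does.
Tabulated electron affinity (kJ/mol): O 141, P 72, S 200, I 295.
So from highest to lowest: I > S > O > P.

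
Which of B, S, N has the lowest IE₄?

S

The fourth ionization energy removes an electron from the +3 ion. For each element: B³⁺ is the bare [He] core; S³⁺ still has 3 valence electrons; N³⁺ still has 2 valence electrons.
Core electrons are held far more tightly than valence electrons, so B tops the IE_4 order.
Valence configurations: S³⁺ [Ne]3s²3p¹, N³⁺ [He]2s².
Tabulated IE_4 (kJ/mol): B 25026, S 4556, N 7475.
Overall IE_4 order: S < N < B.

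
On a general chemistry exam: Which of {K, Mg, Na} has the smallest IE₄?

K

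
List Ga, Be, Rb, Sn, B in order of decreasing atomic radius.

Rb, Sn, Ga, Be, B

Be is in period 2, group 2; B is in period 2, group 13; Ga is in period 4, group 13; Rb is in period 5, group 1; Sn is in period 5, group 14.
Radius decreases left→right (rising Z_eff, same n) and increases top→bottom (higher n).
Neither a single period nor a single group — weigh both effects.
Be > B: both are in period 2; the period trend gives Be the larger value.
Ga > Be: the two effects oppose for this pair; the down-group effect wins (124 vs 102 pm).
Sn > Ga: period and group pull opposite ways; the down-group shift dominates (140 vs 124 pm).
Rb > Sn: Rb lies to the left of Sn in period 5, so the across-period effect alone puts Rb larger.
For reference (pm): Be 102, B 85, Ga 124, Rb 210, Sn 140.
So from largest to smallest: Rb > Sn > Ga > Be > B.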